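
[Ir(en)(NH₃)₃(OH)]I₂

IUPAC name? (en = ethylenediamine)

The 2 iodide counter-ions carry a total charge of -2, so each complex ion is 2+.
Ligand charges: 1×hydroxo (-1 each), 3×ammine (neutral), 1×ethylenediamine (neutral); total -1. So Ir + (-1) = 2+, giving Ir = +3.
Ligands are named alphabetically: ammine before ethylenediamine before hydroxo.

triammine(ethylenediamine)hydroxoiridium(III) iodide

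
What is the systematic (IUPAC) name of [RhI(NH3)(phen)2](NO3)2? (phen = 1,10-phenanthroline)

ammineiodobis(1,10-phenanthroline)rhodium(III) nitrate

The 2 nitrate counter-ions carry a total charge of -2, so each complex ion is 2+.
Ligand charges: 1×iodo (-1 each), 1×ammine (neutral), 2×1,10-phenanthroline (neutral); total -1. So Rh + (-1) = 2+, giving Rh = +3.
Ligands are named alphabetically: ammine before iodo before phenanthroline.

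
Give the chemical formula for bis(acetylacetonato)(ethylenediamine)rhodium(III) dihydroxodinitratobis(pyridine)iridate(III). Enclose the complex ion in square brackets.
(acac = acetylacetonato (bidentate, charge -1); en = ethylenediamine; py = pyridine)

[Rh(acac)2(en)][Ir(NO3)2(OH)2(py)2]

Cation [Rh…]: ligand charges -2, Rh(III) ⇒ ion charge 1+.
Anion [Ir…]: ligand charges -4, Ir(III) ⇒ ion charge 1−.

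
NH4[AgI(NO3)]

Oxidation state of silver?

+1

1 ammonium outside the brackets (+1 each) → the complex ion is 1−.
Ligand charges: 1×I = -1; 1×NO3 = -1; sum -2.
Ag + (-2) = 1− ⇒ Ag is +1.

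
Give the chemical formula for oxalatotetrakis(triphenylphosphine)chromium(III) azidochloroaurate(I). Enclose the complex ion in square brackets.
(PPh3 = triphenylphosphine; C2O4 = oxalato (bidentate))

Cation [Cr…]: ligand charges -2, Cr(III) ⇒ ion charge 1+.
Anion [Au…]: ligand charges -2, Au(I) ⇒ ion charge 1−.
One 1+ cation balances one 1− anion.

[Cr(C2O4)(PPh3)4][AuCl(N3)]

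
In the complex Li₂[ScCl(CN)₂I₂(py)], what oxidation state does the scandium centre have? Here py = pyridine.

2 lithium outside the brackets (+1 each) → the complex ion is 2−.
Ligand charges: 2×CN = -2; 2×I = -2; 1×py neutral; 1×Cl = -1; sum -5.
Sc + (-5) = 2− ⇒ Sc is +3.

+3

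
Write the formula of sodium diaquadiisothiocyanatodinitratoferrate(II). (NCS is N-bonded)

Na2[Fe(H2O)2(NCS)2(NO3)2]

Ligands: 2 aqua (H2O, neutral), 2 nitrato (NO3, -1), 2 isothiocyanato (NCS, -1). Ligand charge sum = -4.
With Fe in oxidation state +2, the complex ion is [Fe...]^2−.
Charge balance with sodium (+1) requires 1 complex ion per 2 sodium.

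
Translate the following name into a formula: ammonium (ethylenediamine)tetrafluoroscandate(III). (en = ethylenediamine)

Ligands: 4 fluoro (F, -1), 1 ethylenediamine (en, neutral). Ligand charge sum = -4.
With Sc in oxidation state +3, the complex ion is [Sc...]^1−.
Charge balance with ammonium (+1) requires 1 complex ion per 1 ammonium.

NH4[Sc(en)F4]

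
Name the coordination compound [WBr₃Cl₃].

There is no counter-ion, so the complex is neutral overall.
Ligand charges: 3×bromo (-1 each), 3×chloro (-1 each); total -6. So W + (-6) = 0, giving W = +6.
Ligands are named alphabetically: bromo before chloro.

tribromotrichlorotungsten(VI)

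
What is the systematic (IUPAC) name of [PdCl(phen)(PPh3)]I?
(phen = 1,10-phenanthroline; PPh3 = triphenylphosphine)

chloro(1,10-phenanthroline)(triphenylphosphine)palladium(II) iodide

The 1 iodide counter-ion carries a total charge of -1, so each complex ion is 1+.
Ligand charges: 1×1,10-phenanthroline (neutral), 1×triphenylphosphine (neutral), 1×chloro (-1 each); total -1. So Pd + (-1) = 1+, giving Pd = +2.
Ligands are named alphabetically: chloro before phenanthroline before triphenylphosphine.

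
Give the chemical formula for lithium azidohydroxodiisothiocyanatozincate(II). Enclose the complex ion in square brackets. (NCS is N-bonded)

Li2[Zn(N3)(NCS)2(OH)]

Ligands: 2 isothiocyanato (NCS, -1), 1 hydroxo (OH, -1), 1 azido (N3, -1). Ligand charge sum = -4.
With Zn in oxidation state +2, the complex ion is [Zn...]^2−.
Charge balance with lithium (+1) requires 1 complex ion per 2 lithium.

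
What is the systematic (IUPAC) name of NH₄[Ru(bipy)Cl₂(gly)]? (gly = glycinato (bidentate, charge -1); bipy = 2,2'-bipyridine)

The 1 ammonium counter-ion carries a total charge of +1, so each complex ion is 1−.
Ligand charges: 1×glycinato (-1 each), 1×2,2'-bipyridine (neutral), 2×chloro (-1 each); total -3. So Ru + (-3) = 1−, giving Ru = +2.
Ligands are named alphabetically: bipyridine before chloro before glycinato.
The complex ion is anionic, so ruthenium takes the -ate form ruthenate(II).

ammonium (2,2'-bipyridine)dichloro(glycinato)ruthenate(II)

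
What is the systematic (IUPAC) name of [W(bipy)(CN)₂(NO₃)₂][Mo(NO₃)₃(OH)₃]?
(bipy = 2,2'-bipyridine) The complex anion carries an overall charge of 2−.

(2,2'-bipyridine)dicyanodinitratotungsten(VI) trihydroxotrinitratomolybdate(IV)

Both ions are complex: the cation is named first with the plain metal name, the anion second with the -ate form; each ion's ligands are alphabetised independently.
The complex anion is given as 2−; its ligand charges sum to -6, so Mo = +4.
A 1:1 salt means the cation carries the equal and opposite charge, 2+.
Cation: ligand charges sum to -4; for the ion to be 2+, W = +6.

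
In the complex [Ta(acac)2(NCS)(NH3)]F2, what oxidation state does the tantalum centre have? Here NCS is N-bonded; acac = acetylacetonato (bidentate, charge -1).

+5

2 fluoride outside the brackets (-1 each) → the complex ion is 2+.
Ligand charges: 1×NH3 neutral; 1×NCS = -1; 2×acac = -2; sum -3.
Ta + (-3) = 2+ ⇒ Ta is +5.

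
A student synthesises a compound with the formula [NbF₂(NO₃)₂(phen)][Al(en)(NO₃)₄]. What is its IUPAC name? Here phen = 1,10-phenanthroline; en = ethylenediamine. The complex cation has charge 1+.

difluorodinitrato(1,10-phenanthroline)niobium(V) (ethylenediamine)tetranitratoaluminate(III)

The complex cation is given as 1+; its ligand charges sum to -4, so Nb = +5.
A 1:1 salt means the anion carries the equal and opposite charge, 1−.
Anion: ligand charges sum to -4; for the ion to be 1−, Al = +3.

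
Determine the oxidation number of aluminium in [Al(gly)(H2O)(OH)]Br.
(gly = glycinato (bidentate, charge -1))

1 bromide outside the brackets (-1 each) → the complex ion is 1+.
Ligand charges: 1×gly = -1; 1×H2O neutral; 1×OH = -1; sum -2.
Al + (-2) = 1+ ⇒ Al is +3.

+3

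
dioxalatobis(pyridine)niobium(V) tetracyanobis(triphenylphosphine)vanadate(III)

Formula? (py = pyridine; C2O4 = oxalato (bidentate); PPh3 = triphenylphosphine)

Cation [Nb…]: ligand charges -4, Nb(V) ⇒ ion charge 1+.
Anion [V…]: ligand charges -4, V(III) ⇒ ion charge 1−.
One 1+ cation balances one 1− anion.

[Nb(C2O4)2(py)2][V(CN)4(PPh3)2]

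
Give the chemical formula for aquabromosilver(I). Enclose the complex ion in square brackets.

[AgBr(H2O)]

Ligands: 1 aqua (H2O, neutral), 1 bromo (Br, -1). Ligand charge sum = -1.
With Ag in oxidation state +1, the complex ion is [Ag...].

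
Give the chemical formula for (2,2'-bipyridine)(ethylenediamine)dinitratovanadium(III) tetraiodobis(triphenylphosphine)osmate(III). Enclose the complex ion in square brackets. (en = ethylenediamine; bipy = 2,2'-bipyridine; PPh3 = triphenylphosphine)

[V(bipy)(en)(NO3)2][OsI4(PPh3)2]

Cation [V…]: ligand charges -2, V(III) ⇒ ion charge 1+.
Anion [Os…]: ligand charges -4, Os(III) ⇒ ion charge 1−.
One 1+ cation balances one 1− anion.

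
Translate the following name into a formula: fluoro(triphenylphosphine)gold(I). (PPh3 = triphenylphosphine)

[AuF(PPh3)]

Ligands: 1 triphenylphosphine (PPh3, neutral), 1 fluoro (F, -1). Ligand charge sum = -1.
With Au in oxidation state +1, the complex ion is [Au...].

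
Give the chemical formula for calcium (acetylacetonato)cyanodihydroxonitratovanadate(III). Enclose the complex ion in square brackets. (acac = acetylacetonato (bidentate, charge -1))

Ligands: 1 nitrato (NO3, -1), 2 hydroxo (OH, -1), 1 cyano (CN, -1), 1 acetylacetonato (acac, -1). Ligand charge sum = -5.
With V in oxidation state +3, the complex ion is [V...]^2−.
Charge balance with calcium (+2) requires 1 complex ion per 1 calcium.

Ca[V(acac)(CN)(NO3)(OH)2]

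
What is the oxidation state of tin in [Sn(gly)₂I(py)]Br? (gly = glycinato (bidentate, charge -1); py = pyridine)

1 bromide outside the brackets (-1 each) → the complex ion is 1+.
Ligand charges: 1×I = -1; 2×gly = -2; 1×py neutral; sum -3.
Sn + (-3) = 1+ ⇒ Sn is +4.

+4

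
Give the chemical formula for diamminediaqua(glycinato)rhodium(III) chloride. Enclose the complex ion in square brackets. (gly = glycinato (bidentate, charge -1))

[Rh(gly)(H2O)2(NH3)2]Cl2

Ligands: 2 ammine (NH3, neutral), 1 glycinato (gly, -1), 2 aqua (H2O, neutral). Ligand charge sum = -1.
Charge balance with chloride (-1) requires 1 complex ion per 2 chloride.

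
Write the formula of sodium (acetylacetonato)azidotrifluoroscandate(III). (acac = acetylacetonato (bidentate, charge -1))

Na2[Sc(acac)F3(N3)]

Ligands: 1 azido (N3, -1), 1 acetylacetonato (acac, -1), 3 fluoro (F, -1). Ligand charge sum = -5.
With Sc in oxidation state +3, the complex ion is [Sc...]^2−.
Charge balance with sodium (+1) requires 1 complex ion per 2 sodium.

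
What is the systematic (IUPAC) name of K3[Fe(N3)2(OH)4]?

The 3 potassium counter-ions carry a total charge of +3, so each complex ion is 3−.
Ligand charges: 4×hydroxo (-1 each), 2×azido (-1 each); total -6. So Fe + (-6) = 3−, giving Fe = +3.
The complex ion is anionic, so iron takes the -ate form ferrate(III).

potassium diazidotetrahydroxoferrate(III)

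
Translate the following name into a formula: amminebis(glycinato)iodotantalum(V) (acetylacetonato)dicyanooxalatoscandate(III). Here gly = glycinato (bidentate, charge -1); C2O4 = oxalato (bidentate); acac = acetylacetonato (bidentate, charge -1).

[Ta(gly)2I(NH3)][Sc(acac)(C2O4)(CN)2]

Cation [Ta…]: ligand charges -3, Ta(V) ⇒ ion charge 2+.
Anion [Sc…]: ligand charges -5, Sc(III) ⇒ ion charge 2−.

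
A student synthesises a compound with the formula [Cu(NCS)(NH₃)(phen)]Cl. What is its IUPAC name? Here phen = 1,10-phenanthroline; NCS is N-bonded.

ammineisothiocyanato(1,10-phenanthroline)copper(II) chloride

The 1 chloride counter-ion carries a total charge of -1, so each complex ion is 1+.
Ligand charges: 1×1,10-phenanthroline (neutral), 1×ammine (neutral), 1×isothiocyanato (-1 each); total -1. So Cu + (-1) = 1+, giving Cu = +2.
Ligands are named alphabetically: ammine before isothiocyanato before phenanthroline.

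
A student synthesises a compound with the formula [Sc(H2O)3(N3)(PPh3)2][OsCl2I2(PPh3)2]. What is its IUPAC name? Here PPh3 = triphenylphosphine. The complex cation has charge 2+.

The complex cation is given as 2+; its ligand charges sum to -1, so Sc = +3.
A 1:1 salt means the anion carries the equal and opposite charge, 2−.
Anion: ligand charges sum to -4; for the ion to be 2−, Os = +2.

triaquaazidobis(triphenylphosphine)scandium(III) dichlorodiiodobis(triphenylphosphine)osmate(II)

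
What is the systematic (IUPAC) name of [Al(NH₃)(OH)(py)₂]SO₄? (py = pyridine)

amminehydroxobis(pyridine)aluminium(III) sulfate

The 1 sulfate counter-ion carries a total charge of -2, so each complex ion is 2+.
Ligand charges: 1×hydroxo (-1 each), 2×pyridine (neutral), 1×ammine (neutral); total -1. So Al + (-1) = 2+, giving Al = +3.
Ligands are named alphabetically: ammine before hydroxo before pyridine.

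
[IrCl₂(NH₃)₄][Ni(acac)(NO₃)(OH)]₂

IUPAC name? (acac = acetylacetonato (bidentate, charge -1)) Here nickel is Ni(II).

tetraamminedichloroiridium(IV) (acetylacetonato)hydroxonitratonickelate(II)

Both ions are complex: the cation is named first with the plain metal name, the anion second with the -ate form; each ion's ligands are alphabetised independently.
Ni is given as +2; the anion's ligand charges sum to -3, so the complex anion is 1−.
With 2 anions per cation, the cation must be 2×1 = 2+.
Cation: ligand charges sum to -2; for the ion to be 2+, Ir = +4.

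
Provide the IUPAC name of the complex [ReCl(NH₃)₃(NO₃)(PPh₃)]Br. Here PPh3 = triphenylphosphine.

triamminechloronitrato(triphenylphosphine)rhenium(III) bromide

The 1 bromide counter-ion carries a total charge of -1, so each complex ion is 1+.
Ligand charges: 1×triphenylphosphine (neutral), 1×nitrato (-1 each), 1×chloro (-1 each), 3×ammine (neutral); total -2. So Re + (-2) = 1+, giving Re = +3.
Ligands are named alphabetically: ammine before chloro before nitrato before triphenylphosphine.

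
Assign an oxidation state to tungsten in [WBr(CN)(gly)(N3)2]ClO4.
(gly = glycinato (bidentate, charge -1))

1 perchlorate outside the brackets (-1 each) → the complex ion is 1+.
Ligand charges: 1×gly = -1; 1×Br = -1; 2×N3 = -2; 1×CN = -1; sum -5.
W + (-5) = 1+ ⇒ W is +6.

+6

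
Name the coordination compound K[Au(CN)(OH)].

The 1 potassium counter-ion carries a total charge of +1, so each complex ion is 1−.
Ligand charges: 1×cyano (-1 each), 1×hydroxo (-1 each); total -2. So Au + (-2) = 1−, giving Au = +1.
Ligands are named alphabetically: cyano before hydroxo.
The complex ion is anionic, so gold takes the -ate form aurate(I).

potassium cyanohydroxoaurate(I)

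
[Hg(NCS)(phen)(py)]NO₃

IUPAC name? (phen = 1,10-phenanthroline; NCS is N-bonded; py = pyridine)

isothiocyanato(1,10-phenanthroline)(pyridine)mercury(II) nitrate

The 1 nitrate counter-ion carries a total charge of -1, so each complex ion is 1+.
Ligand charges: 1×1,10-phenanthroline (neutral), 1×isothiocyanato (-1 each), 1×pyridine (neutral); total -1. So Hg + (-1) = 1+, giving Hg = +2.
Ligands are named alphabetically: isothiocyanato before phenanthroline before pyridine.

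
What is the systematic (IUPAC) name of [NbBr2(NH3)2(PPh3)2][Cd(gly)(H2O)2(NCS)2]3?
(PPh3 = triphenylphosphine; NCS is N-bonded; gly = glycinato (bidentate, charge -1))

Both ions are complex: the cation is named first with the plain metal name, the anion second with the -ate form; each ion's ligands are alphabetised independently.
Cadmium is always +2 in its complexes; the anion's ligand charges sum to -3, so the complex anion is 1−.
With 3 anions per cation, the cation must be 3×1 = 3+.
Cation: ligand charges sum to -2; for the ion to be 3+, Nb = +5.

diamminedibromobis(triphenylphosphine)niobium(V) diaqua(glycinato)diisothiocyanatocadmate(II)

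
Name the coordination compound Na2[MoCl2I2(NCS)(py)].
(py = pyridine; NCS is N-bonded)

sodium dichlorodiiodoisothiocyanato(pyridine)molybdate(III)

The 2 sodium counter-ions carry a total charge of +2, so each complex ion is 2−.
Ligand charges: 1×pyridine (neutral), 1×isothiocyanato (-1 each), 2×iodo (-1 each), 2×chloro (-1 each); total -5. So Mo + (-5) = 2−, giving Mo = +3.
The complex ion is anionic, so molybdenum takes the -ate form molybdate(III).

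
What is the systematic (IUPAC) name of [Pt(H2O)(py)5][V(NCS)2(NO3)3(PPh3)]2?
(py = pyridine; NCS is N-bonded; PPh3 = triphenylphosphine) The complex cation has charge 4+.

aquapentakis(pyridine)platinum(IV) diisothiocyanatotrinitrato(triphenylphosphine)vanadate(III)

The complex cation is given as 4+; its ligand charges sum to 0, so Pt = +4.
With 2 anions per cation, each anion must be 4/2 = 2−.
Anion: ligand charges sum to -5; for the ion to be 2−, V = +3.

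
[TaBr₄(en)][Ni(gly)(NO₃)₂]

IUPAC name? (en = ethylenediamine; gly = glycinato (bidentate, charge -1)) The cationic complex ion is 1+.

tetrabromo(ethylenediamine)tantalum(V) (glycinato)dinitratonickelate(II)

Both ions are complex: the cation is named first with the plain metal name, the anion second with the -ate form; each ion's ligands are alphabetised independently.
The complex cation is given as 1+; its ligand charges sum to -4, so Ta = +5.
A 1:1 salt means the anion carries the equal and opposite charge, 1−.
Anion: ligand charges sum to -3; for the ion to be 1−, Ni = +2.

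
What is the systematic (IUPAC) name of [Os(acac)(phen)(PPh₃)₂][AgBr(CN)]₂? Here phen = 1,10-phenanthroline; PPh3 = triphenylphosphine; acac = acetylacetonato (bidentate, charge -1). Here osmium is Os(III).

Both ions are complex: the cation is named first with the plain metal name, the anion second with the -ate form; each ion's ligands are alphabetised independently.
Os is given as +3; the cation's ligand charges sum to -1, so the complex cation is 2+.
With 2 anions per cation, each anion must be 2/2 = 1−.
Anion: ligand charges sum to -2; for the ion to be 1−, Ag = +1.

(acetylacetonato)(1,10-phenanthroline)bis(triphenylphosphine)osmium(III) bromocyanoargentate(I)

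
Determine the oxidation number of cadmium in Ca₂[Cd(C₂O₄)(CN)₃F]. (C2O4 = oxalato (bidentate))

+2

2 calcium outside the brackets (+2 each) → the complex ion is 4−.
Ligand charges: 3×CN = -3; 1×C2O4 = -2; 1×F = -1; sum -6.
Cd + (-6) = 4− ⇒ Cd is +2.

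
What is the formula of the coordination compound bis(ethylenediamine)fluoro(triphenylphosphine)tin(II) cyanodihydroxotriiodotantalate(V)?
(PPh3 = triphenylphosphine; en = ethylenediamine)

Cation [Sn…]: ligand charges -1, Sn(II) ⇒ ion charge 1+.
Anion [Ta…]: ligand charges -6, Ta(V) ⇒ ion charge 1−.

[Sn(en)2F(PPh3)][Ta(CN)I3(OH)2]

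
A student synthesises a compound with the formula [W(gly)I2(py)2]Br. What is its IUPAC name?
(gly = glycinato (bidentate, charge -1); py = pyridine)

The 1 bromide counter-ion carries a total charge of -1, so each complex ion is 1+.
Ligand charges: 2×iodo (-1 each), 1×glycinato (-1 each), 2×pyridine (neutral); total -3. So W + (-3) = 1+, giving W = +4.
Ligands are named alphabetically: glycinato before iodo before pyridine.

(glycinato)diiodobis(pyridine)tungsten(IV) bromide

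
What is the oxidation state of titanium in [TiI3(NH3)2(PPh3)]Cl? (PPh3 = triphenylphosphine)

+4

1 chloride outside the brackets (-1 each) → the complex ion is 1+.
Ligand charges: 1×PPh3 neutral; 2×NH3 neutral; 3×I = -3; sum -3.
Ti + (-3) = 1+ ⇒ Ti is +4.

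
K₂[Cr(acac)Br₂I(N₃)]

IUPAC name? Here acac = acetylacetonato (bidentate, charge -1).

potassium (acetylacetonato)azidodibromoiodochromate(III)

The 2 potassium counter-ions carry a total charge of +2, so each complex ion is 2−.
Ligand charges: 1×acetylacetonato (-1 each), 2×bromo (-1 each), 1×iodo (-1 each), 1×azido (-1 each); total -5. So Cr + (-5) = 2−, giving Cr = +3.
Ligands are named alphabetically: acetylacetonato before azido before bromo before iodo.
The complex ion is anionic, so chromium takes the -ate form chromate(III).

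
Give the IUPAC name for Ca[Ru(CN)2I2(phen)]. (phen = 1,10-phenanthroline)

The 1 calcium counter-ion carries a total charge of +2, so each complex ion is 2−.
Ligand charges: 2×iodo (-1 each), 2×cyano (-1 each), 1×1,10-phenanthroline (neutral); total -4. So Ru + (-4) = 2−, giving Ru = +2.
The complex ion is anionic, so ruthenium takes the -ate form ruthenate(II).

calcium dicyanodiiodo(1,10-phenanthroline)ruthenate(II)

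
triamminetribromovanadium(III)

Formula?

Ligands: 3 bromo (Br, -1), 3 ammine (NH3, neutral). Ligand charge sum = -3.
With V in oxidation state +3, the complex ion is [V...].

[VBr3(NH3)3]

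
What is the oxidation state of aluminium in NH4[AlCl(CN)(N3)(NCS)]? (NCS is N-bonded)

+3

1 ammonium outside the brackets (+1 each) → the complex ion is 1−.
Ligand charges: 1×NCS = -1; 1×N3 = -1; 1×CN = -1; 1×Cl = -1; sum -4.
Al + (-4) = 1− ⇒ Al is +3.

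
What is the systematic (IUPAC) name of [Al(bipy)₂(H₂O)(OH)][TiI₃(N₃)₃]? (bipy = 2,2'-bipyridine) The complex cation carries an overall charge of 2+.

The complex cation is given as 2+; its ligand charges sum to -1, so Al = +3.
A 1:1 salt means the anion carries the equal and opposite charge, 2−.
Anion: ligand charges sum to -6; for the ion to be 2−, Ti = +4.

aquabis(2,2'-bipyridine)hydroxoaluminium(III) triazidotriiodotitanate(IV)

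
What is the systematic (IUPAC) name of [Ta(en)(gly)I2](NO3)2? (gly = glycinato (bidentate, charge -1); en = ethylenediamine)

The 2 nitrate counter-ions carry a total charge of -2, so each complex ion is 2+.
Ligand charges: 1×glycinato (-1 each), 2×iodo (-1 each), 1×ethylenediamine (neutral); total -3. So Ta + (-3) = 2+, giving Ta = +5.
Ligands are named alphabetically: ethylenediamine before glycinato before iodo.

(ethylenediamine)(glycinato)diiodotantalum(V) nitrate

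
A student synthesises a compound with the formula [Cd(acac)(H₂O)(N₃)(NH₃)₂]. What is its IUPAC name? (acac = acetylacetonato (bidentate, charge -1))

(acetylacetonato)diammineaquaazidocadmium(II)

There is no counter-ion, so the complex is neutral overall.
Ligand charges: 2×ammine (neutral), 1×aqua (neutral), 1×acetylacetonato (-1 each), 1×azido (-1 each); total -2. So Cd + (-2) = 0, giving Cd = +2.
Ligands are named alphabetically: acetylacetonato before ammine before aqua before azido.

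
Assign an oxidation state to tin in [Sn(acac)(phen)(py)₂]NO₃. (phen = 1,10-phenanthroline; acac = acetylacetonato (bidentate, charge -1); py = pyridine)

1 nitrate outside the brackets (-1 each) → the complex ion is 1+.
Ligand charges: 1×phen neutral; 1×acac = -1; 2×py neutral; sum -1.
Sn + (-1) = 1+ ⇒ Sn is +2.

+2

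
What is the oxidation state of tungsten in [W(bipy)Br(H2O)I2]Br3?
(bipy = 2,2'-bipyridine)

3 bromide outside the brackets (-1 each) → the complex ion is 3+.
Ligand charges: 1×Br = -1; 2×I = -2; 1×H2O neutral; 1×bipy neutral; sum -3.
W + (-3) = 3+ ⇒ W is +6.

+6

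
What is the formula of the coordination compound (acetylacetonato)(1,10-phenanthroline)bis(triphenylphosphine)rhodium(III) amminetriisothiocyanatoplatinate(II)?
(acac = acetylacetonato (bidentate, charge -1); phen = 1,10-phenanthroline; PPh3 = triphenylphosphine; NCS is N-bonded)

Cation [Rh…]: ligand charges -1, Rh(III) ⇒ ion charge 2+.
Anion [Pt…]: ligand charges -3, Pt(II) ⇒ ion charge 1−.
One 2+ cation requires 2 of the 1− anion.

[Rh(acac)(phen)(PPh3)2][Pt(NCS)3(NH3)]2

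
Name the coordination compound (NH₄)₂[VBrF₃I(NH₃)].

The 2 ammonium counter-ions carry a total charge of +2, so each complex ion is 2−.
Ligand charges: 1×iodo (-1 each), 1×bromo (-1 each), 1×ammine (neutral), 3×fluoro (-1 each); total -5. So V + (-5) = 2−, giving V = +3.
Ligands are named alphabetically: ammine before bromo before fluoro before iodo.
The complex ion is anionic, so vanadium takes the -ate form vanadate(III).

ammonium amminebromotrifluoroiodovanadate(III)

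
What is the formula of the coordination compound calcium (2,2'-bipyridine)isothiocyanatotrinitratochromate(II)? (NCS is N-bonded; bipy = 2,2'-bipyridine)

Ca[Cr(bipy)(NCS)(NO3)3]

Ligands: 1 isothiocyanato (NCS, -1), 1 2,2'-bipyridine (bipy, neutral), 3 nitrato (NO3, -1). Ligand charge sum = -4.
With Cr in oxidation state +2, the complex ion is [Cr...]^2−.
Charge balance with calcium (+2) requires 1 complex ion per 1 calcium.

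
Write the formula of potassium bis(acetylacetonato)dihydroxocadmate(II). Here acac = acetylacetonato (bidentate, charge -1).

Ligands: 2 acetylacetonato (acac, -1), 2 hydroxo (OH, -1). Ligand charge sum = -4.
Charge balance with potassium (+1) requires 1 complex ion per 2 potassium.

K2[Cd(acac)2(OH)2]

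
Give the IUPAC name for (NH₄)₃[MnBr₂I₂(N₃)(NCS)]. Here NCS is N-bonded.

ammonium azidodibromodiiodoisothiocyanatomanganate(III)

The 3 ammonium counter-ions carry a total charge of +3, so each complex ion is 3−.
Ligand charges: 1×azido (-1 each), 2×bromo (-1 each), 1×isothiocyanato (-1 each), 2×iodo (-1 each); total -6. So Mn + (-6) = 3−, giving Mn = +3.
The complex ion is anionic, so manganese takes the -ate form manganate(III).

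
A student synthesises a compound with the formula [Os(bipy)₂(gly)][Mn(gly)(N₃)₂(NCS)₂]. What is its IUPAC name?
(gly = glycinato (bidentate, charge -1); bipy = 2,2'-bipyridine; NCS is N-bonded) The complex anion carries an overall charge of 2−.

Both ions are complex: the cation is named first with the plain metal name, the anion second with the -ate form; each ion's ligands are alphabetised independently.
The complex anion is given as 2−; its ligand charges sum to -5, so Mn = +3.
A 1:1 salt means the cation carries the equal and opposite charge, 2+.
Cation: ligand charges sum to -1; for the ion to be 2+, Os = +3.

bis(2,2'-bipyridine)(glycinato)osmium(III) diazido(glycinato)diisothiocyanatomanganate(III)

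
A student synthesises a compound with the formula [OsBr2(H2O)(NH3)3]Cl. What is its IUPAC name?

triammineaquadibromoosmium(III) chloride

The 1 chloride counter-ion carries a total charge of -1, so each complex ion is 1+.
Ligand charges: 2×bromo (-1 each), 3×ammine (neutral), 1×aqua (neutral); total -2. So Os + (-2) = 1+, giving Os = +3.
Ligands are named alphabetically: ammine before aqua before bromo.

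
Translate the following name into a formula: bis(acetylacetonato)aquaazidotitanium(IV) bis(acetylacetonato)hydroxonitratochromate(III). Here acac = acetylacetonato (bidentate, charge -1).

[Ti(acac)2(H2O)(N3)][Cr(acac)2(NO3)(OH)]

Cation [Ti…]: ligand charges -3, Ti(IV) ⇒ ion charge 1+.
Anion [Cr…]: ligand charges -4, Cr(III) ⇒ ion charge 1−.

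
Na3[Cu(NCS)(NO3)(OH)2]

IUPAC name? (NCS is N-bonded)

The 3 sodium counter-ions carry a total charge of +3, so each complex ion is 3−.
Ligand charges: 2×hydroxo (-1 each), 1×nitrato (-1 each), 1×isothiocyanato (-1 each); total -4. So Cu + (-4) = 3−, giving Cu = +1.
The complex ion is anionic, so copper takes the -ate form cuprate(I).

sodium dihydroxoisothiocyanatonitratocuprate(I)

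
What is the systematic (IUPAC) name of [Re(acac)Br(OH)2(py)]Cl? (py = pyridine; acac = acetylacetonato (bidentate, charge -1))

The 1 chloride counter-ion carries a total charge of -1, so each complex ion is 1+.
Ligand charges: 1×pyridine (neutral), 1×bromo (-1 each), 2×hydroxo (-1 each), 1×acetylacetonato (-1 each); total -4. So Re + (-4) = 1+, giving Re = +5.
Ligands are named alphabetically: acetylacetonato before bromo before hydroxo before pyridine.

(acetylacetonato)bromodihydroxo(pyridine)rhenium(V) chloride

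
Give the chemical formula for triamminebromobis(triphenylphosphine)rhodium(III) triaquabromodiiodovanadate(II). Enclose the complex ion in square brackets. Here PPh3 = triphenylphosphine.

[RhBr(NH3)3(PPh3)2][VBr(H2O)3I2]2

Cation [Rh…]: ligand charges -1, Rh(III) ⇒ ion charge 2+.
Anion [V…]: ligand charges -3, V(II) ⇒ ion charge 1−.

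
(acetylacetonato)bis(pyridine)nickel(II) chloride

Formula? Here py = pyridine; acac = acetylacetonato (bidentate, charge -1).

Ligands: 2 pyridine (py, neutral), 1 acetylacetonato (acac, -1). Ligand charge sum = -1.
Charge balance with chloride (-1) requires 1 complex ion per 1 chloride.

[Ni(acac)(py)2]Cl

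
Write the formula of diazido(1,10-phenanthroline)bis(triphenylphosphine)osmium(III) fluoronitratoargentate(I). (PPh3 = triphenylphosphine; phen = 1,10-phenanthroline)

Cation [Os…]: ligand charges -2, Os(III) ⇒ ion charge 1+.
Anion [Ag…]: ligand charges -2, Ag(I) ⇒ ion charge 1−.

[Os(N3)2(phen)(PPh3)2][AgF(NO3)]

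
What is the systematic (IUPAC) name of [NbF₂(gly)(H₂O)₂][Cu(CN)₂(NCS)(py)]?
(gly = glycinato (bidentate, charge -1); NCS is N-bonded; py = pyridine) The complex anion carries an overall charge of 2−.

The complex anion is given as 2−; its ligand charges sum to -3, so Cu = +1.
A 1:1 salt means the cation carries the equal and opposite charge, 2+.
Cation: ligand charges sum to -3; for the ion to be 2+, Nb = +5.

diaquadifluoro(glycinato)niobium(V) dicyanoisothiocyanato(pyridine)cuprate(I)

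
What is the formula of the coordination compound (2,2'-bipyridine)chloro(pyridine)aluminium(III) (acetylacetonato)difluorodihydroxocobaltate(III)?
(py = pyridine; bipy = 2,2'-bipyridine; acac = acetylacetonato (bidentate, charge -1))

[Al(bipy)Cl(py)][Co(acac)F2(OH)2]

Cation [Al…]: ligand charges -1, Al(III) ⇒ ion charge 2+.
Anion [Co…]: ligand charges -5, Co(III) ⇒ ion charge 2−.
One 2+ cation balances one 2− anion.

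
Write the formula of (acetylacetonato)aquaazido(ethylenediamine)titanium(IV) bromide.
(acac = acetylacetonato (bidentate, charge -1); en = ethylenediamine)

[Ti(acac)(en)(H2O)(N3)]Br2

Ligands: 1 azido (N3, -1), 1 acetylacetonato (acac, -1), 1 ethylenediamine (en, neutral), 1 aqua (H2O, neutral). Ligand charge sum = -2.
With Ti in oxidation state +4, the complex ion is [Ti...]^2+.
Charge balance with bromide (-1) requires 1 complex ion per 2 bromide.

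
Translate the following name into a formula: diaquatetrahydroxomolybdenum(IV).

Ligands: 2 aqua (H2O, neutral), 4 hydroxo (OH, -1). Ligand charge sum = -4.
With Mo in oxidation state +4, the complex ion is [Mo...].

[Mo(H2O)2(OH)4]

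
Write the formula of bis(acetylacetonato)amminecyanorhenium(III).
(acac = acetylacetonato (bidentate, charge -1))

[Re(acac)2(CN)(NH3)]

Ligands: 2 acetylacetonato (acac, -1), 1 ammine (NH3, neutral), 1 cyano (CN, -1). Ligand charge sum = -3.
With Re in oxidation state +3, the complex ion is [Re...].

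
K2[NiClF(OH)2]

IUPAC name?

The 2 potassium counter-ions carry a total charge of +2, so each complex ion is 2−.
Ligand charges: 1×chloro (-1 each), 1×fluoro (-1 each), 2×hydroxo (-1 each); total -4. So Ni + (-4) = 2−, giving Ni = +2.
The complex ion is anionic, so nickel takes the -ate form nickelate(II).

potassium chlorofluorodihydroxonickelate(II)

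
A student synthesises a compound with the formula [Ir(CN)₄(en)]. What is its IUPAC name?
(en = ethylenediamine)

There is no counter-ion, so the complex is neutral overall.
Ligand charges: 4×cyano (-1 each), 1×ethylenediamine (neutral); total -4. So Ir + (-4) = 0, giving Ir = +4.
Ligands are named alphabetically: cyano before ethylenediamine.

tetracyano(ethylenediamine)iridium(IV)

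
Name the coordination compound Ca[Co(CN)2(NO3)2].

The 1 calcium counter-ion carries a total charge of +2, so each complex ion is 2−.
Ligand charges: 2×nitrato (-1 each), 2×cyano (-1 each); total -4. So Co + (-4) = 2−, giving Co = +2.
The complex ion is anionic, so cobalt takes the -ate form cobaltate(II).

calcium dicyanodinitratocobaltate(II)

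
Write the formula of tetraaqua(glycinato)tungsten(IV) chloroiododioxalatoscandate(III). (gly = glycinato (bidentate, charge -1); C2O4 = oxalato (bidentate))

Cation [W…]: ligand charges -1, W(IV) ⇒ ion charge 3+.
Anion [Sc…]: ligand charges -6, Sc(III) ⇒ ion charge 3−.

[W(gly)(H2O)4][Sc(C2O4)2ClI]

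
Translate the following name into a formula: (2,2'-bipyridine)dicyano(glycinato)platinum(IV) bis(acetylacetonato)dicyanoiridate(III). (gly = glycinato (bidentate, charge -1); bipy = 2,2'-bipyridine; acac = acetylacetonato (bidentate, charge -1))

Cation [Pt…]: ligand charges -3, Pt(IV) ⇒ ion charge 1+.
Anion [Ir…]: ligand charges -4, Ir(III) ⇒ ion charge 1−.
One 1+ cation balances one 1− anion.

[Pt(bipy)(CN)2(gly)][Ir(acac)2(CN)2]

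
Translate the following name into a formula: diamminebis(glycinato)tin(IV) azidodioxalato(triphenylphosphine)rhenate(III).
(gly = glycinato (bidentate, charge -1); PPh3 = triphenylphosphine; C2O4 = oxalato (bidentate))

[Sn(gly)2(NH3)2][Re(C2O4)2(N3)(PPh3)]

Cation [Sn…]: ligand charges -2, Sn(IV) ⇒ ion charge 2+.
Anion [Re…]: ligand charges -5, Re(III) ⇒ ion charge 2−.
One 2+ cation balances one 2− anion.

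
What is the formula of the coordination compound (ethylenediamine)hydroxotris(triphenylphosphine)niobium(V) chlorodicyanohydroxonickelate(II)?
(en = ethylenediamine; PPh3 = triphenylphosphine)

Cation [Nb…]: ligand charges -1, Nb(V) ⇒ ion charge 4+.
Anion [Ni…]: ligand charges -4, Ni(II) ⇒ ion charge 2−.
One 4+ cation requires 2 of the 2− anion.

[Nb(en)(OH)(PPh3)3][NiCl(CN)2(OH)]2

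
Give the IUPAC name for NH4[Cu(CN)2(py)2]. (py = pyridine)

ammonium dicyanobis(pyridine)cuprate(I)

The 1 ammonium counter-ion carries a total charge of +1, so each complex ion is 1−.
Ligand charges: 2×cyano (-1 each), 2×pyridine (neutral); total -2. So Cu + (-2) = 1−, giving Cu = +1.
The complex ion is anionic, so copper takes the -ate form cuprate(I).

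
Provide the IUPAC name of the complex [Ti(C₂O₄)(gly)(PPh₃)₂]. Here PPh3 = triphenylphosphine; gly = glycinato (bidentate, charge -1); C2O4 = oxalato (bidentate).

There is no counter-ion, so the complex is neutral overall.
Ligand charges: 2×triphenylphosphine (neutral), 1×glycinato (-1 each), 1×oxalato (-2 each); total -3. So Ti + (-3) = 0, giving Ti = +3.
Ligands are named alphabetically: glycinato before oxalato before triphenylphosphine.

(glycinato)oxalatobis(triphenylphosphine)titanium(III)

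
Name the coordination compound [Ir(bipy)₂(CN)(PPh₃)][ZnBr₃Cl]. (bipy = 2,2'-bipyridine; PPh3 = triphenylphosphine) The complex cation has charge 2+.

The complex cation is given as 2+; its ligand charges sum to -1, so Ir = +3.
A 1:1 salt means the anion carries the equal and opposite charge, 2−.
Anion: ligand charges sum to -4; for the ion to be 2−, Zn = +2.

bis(2,2'-bipyridine)cyano(triphenylphosphine)iridium(III) tribromochlorozincate(II)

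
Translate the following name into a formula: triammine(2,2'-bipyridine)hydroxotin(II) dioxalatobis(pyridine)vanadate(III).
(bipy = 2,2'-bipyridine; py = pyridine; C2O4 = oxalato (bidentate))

[Sn(bipy)(NH3)3(OH)][V(C2O4)2(py)2]

Cation [Sn…]: ligand charges -1, Sn(II) ⇒ ion charge 1+.
Anion [V…]: ligand charges -4, V(III) ⇒ ion charge 1−.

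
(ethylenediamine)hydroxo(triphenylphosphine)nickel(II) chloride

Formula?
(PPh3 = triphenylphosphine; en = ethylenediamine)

[Ni(en)(OH)(PPh3)]Cl

Ligands: 1 triphenylphosphine (PPh3, neutral), 1 hydroxo (OH, -1), 1 ethylenediamine (en, neutral). Ligand charge sum = -1.
With Ni in oxidation state +2, the complex ion is [Ni...]^1+.
Charge balance with chloride (-1) requires 1 complex ion per 1 chloride.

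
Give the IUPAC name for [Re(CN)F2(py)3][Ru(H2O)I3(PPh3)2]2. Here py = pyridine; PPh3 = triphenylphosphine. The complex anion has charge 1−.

cyanodifluorotris(pyridine)rhenium(V) aquatriiodobis(triphenylphosphine)ruthenate(II)

Both ions are complex: the cation is named first with the plain metal name, the anion second with the -ate form; each ion's ligands are alphabetised independently.
The complex anion is given as 1−; its ligand charges sum to -3, so Ru = +2.
With 2 anions per cation, the cation must be 2×1 = 2+.
Cation: ligand charges sum to -3; for the ion to be 2+, Re = +5.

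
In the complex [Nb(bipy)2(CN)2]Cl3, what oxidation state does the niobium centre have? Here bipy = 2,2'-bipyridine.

3 chloride outside the brackets (-1 each) → the complex ion is 3+.
Ligand charges: 2×bipy neutral; 2×CN = -2; sum -2.
Nb + (-2) = 3+ ⇒ Nb is +5.

+5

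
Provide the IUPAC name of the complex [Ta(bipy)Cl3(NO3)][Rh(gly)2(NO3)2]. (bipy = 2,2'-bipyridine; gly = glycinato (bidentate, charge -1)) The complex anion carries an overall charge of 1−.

The complex anion is given as 1−; its ligand charges sum to -4, so Rh = +3.
A 1:1 salt means the cation carries the equal and opposite charge, 1+.
Cation: ligand charges sum to -4; for the ion to be 1+, Ta = +5.

(2,2'-bipyridine)trichloronitratotantalum(V) bis(glycinato)dinitratorhodate(III)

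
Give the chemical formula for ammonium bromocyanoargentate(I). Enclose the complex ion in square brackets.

Ligands: 1 cyano (CN, -1), 1 bromo (Br, -1). Ligand charge sum = -2.
With Ag in oxidation state +1, the complex ion is [Ag...]^1−.
Charge balance with ammonium (+1) requires 1 complex ion per 1 ammonium.

NH4[AgBr(CN)]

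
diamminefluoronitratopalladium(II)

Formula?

Ligands: 1 nitrato (NO3, -1), 2 ammine (NH3, neutral), 1 fluoro (F, -1). Ligand charge sum = -2.
With Pd in oxidation state +2, the complex ion is [Pd...].

[PdF(NH3)2(NO3)]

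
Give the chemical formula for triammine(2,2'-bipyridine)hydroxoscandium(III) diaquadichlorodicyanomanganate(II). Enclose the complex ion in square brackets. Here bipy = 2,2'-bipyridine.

[Sc(bipy)(NH3)3(OH)][MnCl2(CN)2(H2O)2]

Cation [Sc…]: ligand charges -1, Sc(III) ⇒ ion charge 2+.
Anion [Mn…]: ligand charges -4, Mn(II) ⇒ ion charge 2−.
One 2+ cation balances one 2− anion.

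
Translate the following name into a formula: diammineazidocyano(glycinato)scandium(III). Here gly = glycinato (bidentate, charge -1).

[Sc(CN)(gly)(N3)(NH3)2]

Ligands: 1 azido (N3, -1), 1 glycinato (gly, -1), 1 cyano (CN, -1), 2 ammine (NH3, neutral). Ligand charge sum = -3.
With Sc in oxidation state +3, the complex ion is [Sc...].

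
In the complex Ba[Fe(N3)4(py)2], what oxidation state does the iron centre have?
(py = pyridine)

+2

1 barium outside the brackets (+2 each) → the complex ion is 2−.
Ligand charges: 4×N3 = -4; 2×py neutral; sum -4.
Fe + (-4) = 2− ⇒ Fe is +2.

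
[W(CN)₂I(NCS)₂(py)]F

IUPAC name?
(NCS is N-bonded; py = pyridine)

dicyanoiododiisothiocyanato(pyridine)tungsten(VI) fluoride

The 1 fluoride counter-ion carries a total charge of -1, so each complex ion is 1+.
Ligand charges: 2×isothiocyanato (-1 each), 2×cyano (-1 each), 1×iodo (-1 each), 1×pyridine (neutral); total -5. So W + (-5) = 1+, giving W = +6.
Ligands are named alphabetically: cyano before iodo before isothiocyanato before pyridine.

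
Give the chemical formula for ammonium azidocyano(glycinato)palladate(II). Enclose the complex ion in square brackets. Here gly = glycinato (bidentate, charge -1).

Ligands: 1 glycinato (gly, -1), 1 cyano (CN, -1), 1 azido (N3, -1). Ligand charge sum = -3.
With Pd in oxidation state +2, the complex ion is [Pd...]^1−.
Charge balance with ammonium (+1) requires 1 complex ion per 1 ammonium.

NH4[Pd(CN)(gly)(N3)]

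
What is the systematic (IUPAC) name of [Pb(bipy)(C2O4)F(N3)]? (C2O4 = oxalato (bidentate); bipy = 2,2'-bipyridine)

azido(2,2'-bipyridine)fluorooxalatolead(IV)

There is no counter-ion, so the complex is neutral overall.
Ligand charges: 1×azido (-1 each), 1×oxalato (-2 each), 1×2,2'-bipyridine (neutral), 1×fluoro (-1 each); total -4. So Pb + (-4) = 0, giving Pb = +4.
Ligands are named alphabetically: azido before bipyridine before fluoro before oxalato.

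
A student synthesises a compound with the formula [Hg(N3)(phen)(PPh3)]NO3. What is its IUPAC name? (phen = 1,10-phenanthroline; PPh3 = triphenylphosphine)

azido(1,10-phenanthroline)(triphenylphosphine)mercury(II) nitrate

The 1 nitrate counter-ion carries a total charge of -1, so each complex ion is 1+.
Ligand charges: 1×azido (-1 each), 1×1,10-phenanthroline (neutral), 1×triphenylphosphine (neutral); total -1. So Hg + (-1) = 1+, giving Hg = +2.
Ligands are named alphabetically: azido before phenanthroline before triphenylphosphine.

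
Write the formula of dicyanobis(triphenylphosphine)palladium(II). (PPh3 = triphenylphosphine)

Ligands: 2 cyano (CN, -1), 2 triphenylphosphine (PPh3, neutral). Ligand charge sum = -2.
With Pd in oxidation state +2, the complex ion is [Pd...].

[Pd(CN)2(PPh3)2]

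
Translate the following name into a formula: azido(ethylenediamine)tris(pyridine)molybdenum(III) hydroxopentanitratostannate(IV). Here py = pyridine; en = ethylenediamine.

Cation [Mo…]: ligand charges -1, Mo(III) ⇒ ion charge 2+.
Anion [Sn…]: ligand charges -6, Sn(IV) ⇒ ion charge 2−.
One 2+ cation balances one 2− anion.

[Mo(en)(N3)(py)3][Sn(NO3)5(OH)]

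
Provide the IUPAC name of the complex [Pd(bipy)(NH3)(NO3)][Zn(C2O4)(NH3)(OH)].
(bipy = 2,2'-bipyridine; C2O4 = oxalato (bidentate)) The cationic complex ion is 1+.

ammine(2,2'-bipyridine)nitratopalladium(II) amminehydroxooxalatozincate(II)

Both ions are complex: the cation is named first with the plain metal name, the anion second with the -ate form; each ion's ligands are alphabetised independently.
The complex cation is given as 1+; its ligand charges sum to -1, so Pd = +2.
A 1:1 salt means the anion carries the equal and opposite charge, 1−.
Anion: ligand charges sum to -3; for the ion to be 1−, Zn = +2.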